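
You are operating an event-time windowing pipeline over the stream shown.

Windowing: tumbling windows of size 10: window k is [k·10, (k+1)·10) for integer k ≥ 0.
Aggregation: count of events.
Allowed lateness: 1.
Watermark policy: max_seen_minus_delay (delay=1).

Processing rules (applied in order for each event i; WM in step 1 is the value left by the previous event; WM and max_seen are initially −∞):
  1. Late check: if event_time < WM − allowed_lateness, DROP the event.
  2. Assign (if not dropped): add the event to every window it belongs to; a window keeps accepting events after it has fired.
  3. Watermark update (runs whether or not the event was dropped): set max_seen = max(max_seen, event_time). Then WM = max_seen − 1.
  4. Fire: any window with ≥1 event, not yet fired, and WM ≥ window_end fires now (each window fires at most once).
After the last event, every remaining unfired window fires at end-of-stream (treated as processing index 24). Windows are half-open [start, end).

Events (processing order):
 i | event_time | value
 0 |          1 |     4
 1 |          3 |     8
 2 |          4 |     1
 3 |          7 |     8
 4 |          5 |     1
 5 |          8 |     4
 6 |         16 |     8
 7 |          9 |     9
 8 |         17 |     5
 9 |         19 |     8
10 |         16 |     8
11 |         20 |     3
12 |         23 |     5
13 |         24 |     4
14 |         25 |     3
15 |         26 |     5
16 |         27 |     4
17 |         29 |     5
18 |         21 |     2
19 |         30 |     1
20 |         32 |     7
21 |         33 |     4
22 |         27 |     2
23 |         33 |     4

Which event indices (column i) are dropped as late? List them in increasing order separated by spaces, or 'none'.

i=0 t=1 v=4: → [0,10); WM=0
i=1 t=3 v=8: → [0,10); WM=2
i=2 t=4 v=1: → [0,10); WM=3
i=3 t=7 v=8: → [0,10); WM=6
i=4 t=5 v=1: → [0,10); WM=6
i=5 t=8 v=4: → [0,10); WM=7
i=6 t=16 v=8: → [10,20); WM=15; [0,10) fires=6
i=7 t=9 v=9: DROP (t<15-1); WM=15
i=8 t=17 v=5: → [10,20); WM=16
i=9 t=19 v=8: → [10,20); WM=18
i=10 t=16 v=8: DROP (t<18-1); WM=18
i=11 t=20 v=3: → [20,30); WM=19
i=12 t=23 v=5: → [20,30); WM=22; [10,20) fires=3
i=13 t=24 v=4: → [20,30); WM=23
i=14 t=25 v=3: → [20,30); WM=24
i=15 t=26 v=5: → [20,30); WM=25
i=16 t=27 v=4: → [20,30); WM=26
i=17 t=29 v=5: → [20,30); WM=28
i=18 t=21 v=2: DROP (t<28-1); WM=28
i=19 t=30 v=1: → [30,40); WM=29
i=20 t=32 v=7: → [30,40); WM=31; [20,30) fires=7
i=21 t=33 v=4: → [30,40); WM=32
i=22 t=27 v=2: DROP (t<32-1); WM=32
i=23 t=33 v=4: → [30,40); WM=32

7 10 18 22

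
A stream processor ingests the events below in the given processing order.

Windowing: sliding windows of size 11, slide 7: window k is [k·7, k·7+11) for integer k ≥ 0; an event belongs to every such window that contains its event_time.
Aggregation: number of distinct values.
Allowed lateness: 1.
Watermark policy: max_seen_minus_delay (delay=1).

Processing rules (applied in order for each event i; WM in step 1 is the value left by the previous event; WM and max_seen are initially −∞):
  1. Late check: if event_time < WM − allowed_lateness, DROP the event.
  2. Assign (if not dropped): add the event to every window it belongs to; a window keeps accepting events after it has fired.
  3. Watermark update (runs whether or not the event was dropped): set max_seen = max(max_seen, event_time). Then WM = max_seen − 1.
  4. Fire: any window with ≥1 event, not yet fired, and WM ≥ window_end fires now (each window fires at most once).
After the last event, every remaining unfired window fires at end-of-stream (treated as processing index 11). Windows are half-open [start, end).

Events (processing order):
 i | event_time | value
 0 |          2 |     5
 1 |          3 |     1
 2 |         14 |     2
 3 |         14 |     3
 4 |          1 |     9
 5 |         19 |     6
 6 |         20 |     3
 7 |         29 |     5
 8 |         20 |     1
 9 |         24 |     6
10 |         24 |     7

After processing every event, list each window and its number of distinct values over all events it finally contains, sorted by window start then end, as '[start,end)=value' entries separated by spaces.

[0,11)=2 [7,18)=2 [14,25)=3 [21,32)=1 [28,39)=1

i=0 t=2 v=5: → [0,11); WM=1
i=1 t=3 v=1: → [0,11); WM=2
i=2 t=14 v=2: → [14,25),[7,18); WM=13; [0,11) fires=2
i=3 t=14 v=3: → [14,25),[7,18); WM=13
i=4 t=1 v=9: DROP (t<13-1); WM=13
i=5 t=19 v=6: → [14,25); WM=18; [7,18) fires=2
i=6 t=20 v=3: → [14,25); WM=19
i=7 t=29 v=5: → [28,39),[21,32); WM=28; [14,25) fires=3
i=8 t=20 v=1: DROP (t<28-1); WM=28
i=9 t=24 v=6: DROP (t<28-1); WM=28
i=10 t=24 v=7: DROP (t<28-1); WM=28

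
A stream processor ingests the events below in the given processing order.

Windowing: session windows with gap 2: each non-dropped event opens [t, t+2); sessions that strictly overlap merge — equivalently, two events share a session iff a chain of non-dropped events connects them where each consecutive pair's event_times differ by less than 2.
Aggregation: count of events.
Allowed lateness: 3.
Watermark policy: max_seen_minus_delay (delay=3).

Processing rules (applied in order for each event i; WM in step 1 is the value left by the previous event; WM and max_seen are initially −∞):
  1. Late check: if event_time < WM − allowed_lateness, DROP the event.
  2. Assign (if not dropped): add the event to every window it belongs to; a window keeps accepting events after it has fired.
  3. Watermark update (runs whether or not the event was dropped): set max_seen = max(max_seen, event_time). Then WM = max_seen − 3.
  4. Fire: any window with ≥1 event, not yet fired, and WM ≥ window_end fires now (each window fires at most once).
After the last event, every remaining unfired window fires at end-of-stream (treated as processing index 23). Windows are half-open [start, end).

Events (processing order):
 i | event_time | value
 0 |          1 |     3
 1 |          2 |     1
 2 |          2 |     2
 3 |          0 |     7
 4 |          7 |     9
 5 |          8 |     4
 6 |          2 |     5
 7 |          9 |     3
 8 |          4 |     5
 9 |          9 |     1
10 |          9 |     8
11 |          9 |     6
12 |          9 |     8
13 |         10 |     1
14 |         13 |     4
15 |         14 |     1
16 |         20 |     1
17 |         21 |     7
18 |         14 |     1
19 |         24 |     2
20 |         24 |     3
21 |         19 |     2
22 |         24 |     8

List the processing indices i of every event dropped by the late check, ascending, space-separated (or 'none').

i=0 t=1 v=3: → [1,3); WM=-2
i=1 t=2 v=1: → [1,4); WM=-1
i=2 t=2 v=2: → [1,4); WM=-1
i=3 t=0 v=7: → [0,4); WM=-1
i=4 t=7 v=9: → [7,9); WM=4
i=5 t=8 v=4: → [7,10); WM=5
i=6 t=2 v=5: → [0,4); WM=5
i=7 t=9 v=3: → [7,11); WM=6
i=8 t=4 v=5: → [4,6); WM=6
i=9 t=9 v=1: → [7,11); WM=6
i=10 t=9 v=8: → [7,11); WM=6
i=11 t=9 v=6: → [7,11); WM=6
i=12 t=9 v=8: → [7,11); WM=6
i=13 t=10 v=1: → [7,12); WM=7
i=14 t=13 v=4: → [13,15); WM=10
i=15 t=14 v=1: → [13,16); WM=11
i=16 t=20 v=1: → [20,22); WM=17
i=17 t=21 v=7: → [20,23); WM=18
i=18 t=14 v=1: DROP (t<18-3); WM=18
i=19 t=24 v=2: → [24,26); WM=21
i=20 t=24 v=3: → [24,26); WM=21
i=21 t=19 v=2: → [19,23); WM=21
i=22 t=24 v=8: → [24,26); WM=21

18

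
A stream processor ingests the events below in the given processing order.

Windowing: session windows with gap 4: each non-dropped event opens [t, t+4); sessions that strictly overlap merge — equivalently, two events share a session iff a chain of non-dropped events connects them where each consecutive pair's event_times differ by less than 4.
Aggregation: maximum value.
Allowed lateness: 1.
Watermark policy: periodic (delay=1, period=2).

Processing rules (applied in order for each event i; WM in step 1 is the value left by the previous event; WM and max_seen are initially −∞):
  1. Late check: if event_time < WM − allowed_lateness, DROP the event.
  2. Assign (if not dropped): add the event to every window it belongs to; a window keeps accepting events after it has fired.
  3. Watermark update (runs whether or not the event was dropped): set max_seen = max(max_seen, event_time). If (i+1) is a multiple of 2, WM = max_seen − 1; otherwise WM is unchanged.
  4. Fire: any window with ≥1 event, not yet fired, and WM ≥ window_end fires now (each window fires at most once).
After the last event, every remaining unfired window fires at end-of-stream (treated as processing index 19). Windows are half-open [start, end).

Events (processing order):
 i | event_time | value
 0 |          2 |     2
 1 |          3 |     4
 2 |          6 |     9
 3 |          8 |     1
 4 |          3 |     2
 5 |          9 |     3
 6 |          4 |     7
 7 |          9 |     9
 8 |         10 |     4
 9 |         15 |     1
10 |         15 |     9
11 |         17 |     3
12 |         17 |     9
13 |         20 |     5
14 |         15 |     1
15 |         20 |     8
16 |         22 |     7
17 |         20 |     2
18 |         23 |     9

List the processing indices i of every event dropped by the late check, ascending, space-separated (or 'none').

i=0 t=2 v=2: → [2,6); WM=−∞
i=1 t=3 v=4: → [2,7); WM=2
i=2 t=6 v=9: → [2,10); WM=2
i=3 t=8 v=1: → [2,12); WM=7
i=4 t=3 v=2: DROP (t<7-1); WM=7
i=5 t=9 v=3: → [2,13); WM=8
i=6 t=4 v=7: DROP (t<8-1); WM=8
i=7 t=9 v=9: → [2,13); WM=8
i=8 t=10 v=4: → [2,14); WM=8
i=9 t=15 v=1: → [15,19); WM=14
i=10 t=15 v=9: → [15,19); WM=14
i=11 t=17 v=3: → [15,21); WM=16
i=12 t=17 v=9: → [15,21); WM=16
i=13 t=20 v=5: → [15,24); WM=19
i=14 t=15 v=1: DROP (t<19-1); WM=19
i=15 t=20 v=8: → [15,24); WM=19
i=16 t=22 v=7: → [15,26); WM=19
i=17 t=20 v=2: → [15,26); WM=21
i=18 t=23 v=9: → [15,27); WM=21

4 6 14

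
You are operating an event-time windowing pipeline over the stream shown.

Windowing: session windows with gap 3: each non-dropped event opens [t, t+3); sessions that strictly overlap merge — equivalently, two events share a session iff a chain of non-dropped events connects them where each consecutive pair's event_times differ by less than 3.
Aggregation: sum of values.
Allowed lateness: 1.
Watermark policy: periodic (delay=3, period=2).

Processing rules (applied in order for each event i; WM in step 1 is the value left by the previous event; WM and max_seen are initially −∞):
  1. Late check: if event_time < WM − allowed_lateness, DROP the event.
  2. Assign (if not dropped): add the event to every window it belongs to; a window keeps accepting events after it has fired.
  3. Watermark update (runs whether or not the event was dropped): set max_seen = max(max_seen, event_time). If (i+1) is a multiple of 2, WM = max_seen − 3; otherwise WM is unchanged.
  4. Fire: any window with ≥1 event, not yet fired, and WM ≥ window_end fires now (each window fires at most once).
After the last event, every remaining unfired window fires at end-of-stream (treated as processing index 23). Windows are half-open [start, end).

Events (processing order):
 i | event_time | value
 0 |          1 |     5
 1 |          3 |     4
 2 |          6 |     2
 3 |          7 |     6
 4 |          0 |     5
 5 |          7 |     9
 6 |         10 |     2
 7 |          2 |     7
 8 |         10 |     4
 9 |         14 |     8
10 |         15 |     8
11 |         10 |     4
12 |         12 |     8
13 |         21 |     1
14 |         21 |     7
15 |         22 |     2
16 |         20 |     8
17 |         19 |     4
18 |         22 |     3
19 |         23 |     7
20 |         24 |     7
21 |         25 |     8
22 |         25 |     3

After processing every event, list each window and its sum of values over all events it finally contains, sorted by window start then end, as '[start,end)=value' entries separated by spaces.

[1,6)=9 [6,10)=17 [10,18)=34 [19,28)=50

i=0 t=1 v=5: → [1,4); WM=−∞
i=1 t=3 v=4: → [1,6); WM=0
i=2 t=6 v=2: → [6,9); WM=0
i=3 t=7 v=6: → [6,10); WM=4
i=4 t=0 v=5: DROP (t<4-1); WM=4
i=5 t=7 v=9: → [6,10); WM=4
i=6 t=10 v=2: → [10,13); WM=4
i=7 t=2 v=7: DROP (t<4-1); WM=7
i=8 t=10 v=4: → [10,13); WM=7
i=9 t=14 v=8: → [14,17); WM=11
i=10 t=15 v=8: → [14,18); WM=11
i=11 t=10 v=4: → [10,13); WM=12
i=12 t=12 v=8: → [10,18); WM=12
i=13 t=21 v=1: → [21,24); WM=18
i=14 t=21 v=7: → [21,24); WM=18
i=15 t=22 v=2: → [21,25); WM=19
i=16 t=20 v=8: → [20,25); WM=19
i=17 t=19 v=4: → [19,25); WM=19
i=18 t=22 v=3: → [19,25); WM=19
i=19 t=23 v=7: → [19,26); WM=20
i=20 t=24 v=7: → [19,27); WM=20
i=21 t=25 v=8: → [19,28); WM=22
i=22 t=25 v=3: → [19,28); WM=22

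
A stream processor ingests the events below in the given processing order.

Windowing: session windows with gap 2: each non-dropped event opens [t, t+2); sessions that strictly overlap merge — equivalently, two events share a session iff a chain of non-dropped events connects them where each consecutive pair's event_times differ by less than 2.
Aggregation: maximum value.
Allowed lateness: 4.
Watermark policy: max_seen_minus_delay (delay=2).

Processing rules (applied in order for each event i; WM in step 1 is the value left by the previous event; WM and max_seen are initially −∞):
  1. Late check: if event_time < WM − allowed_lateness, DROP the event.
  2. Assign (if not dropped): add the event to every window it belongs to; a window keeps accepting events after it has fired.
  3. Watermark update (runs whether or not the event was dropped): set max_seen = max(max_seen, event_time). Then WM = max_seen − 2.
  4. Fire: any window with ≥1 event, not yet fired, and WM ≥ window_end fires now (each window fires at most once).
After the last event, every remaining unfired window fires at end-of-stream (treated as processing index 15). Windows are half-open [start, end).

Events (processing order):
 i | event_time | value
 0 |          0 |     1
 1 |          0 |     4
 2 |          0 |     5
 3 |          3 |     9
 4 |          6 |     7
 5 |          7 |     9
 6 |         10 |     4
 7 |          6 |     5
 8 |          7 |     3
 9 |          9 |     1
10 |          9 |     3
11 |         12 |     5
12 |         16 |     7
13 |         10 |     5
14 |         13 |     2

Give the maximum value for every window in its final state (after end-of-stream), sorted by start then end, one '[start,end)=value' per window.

i=0 t=0 v=1: → [0,2); WM=-2
i=1 t=0 v=4: → [0,2); WM=-2
i=2 t=0 v=5: → [0,2); WM=-2
i=3 t=3 v=9: → [3,5); WM=1
i=4 t=6 v=7: → [6,8); WM=4
i=5 t=7 v=9: → [6,9); WM=5
i=6 t=10 v=4: → [10,12); WM=8
i=7 t=6 v=5: → [6,9); WM=8
i=8 t=7 v=3: → [6,9); WM=8
i=9 t=9 v=1: → [9,12); WM=8
i=10 t=9 v=3: → [9,12); WM=8
i=11 t=12 v=5: → [12,14); WM=10
i=12 t=16 v=7: → [16,18); WM=14
i=13 t=10 v=5: → [9,12); WM=14
i=14 t=13 v=2: → [12,15); WM=14

[0,2)=5 [3,5)=9 [6,9)=9 [9,12)=5 [12,15)=5 [16,18)=7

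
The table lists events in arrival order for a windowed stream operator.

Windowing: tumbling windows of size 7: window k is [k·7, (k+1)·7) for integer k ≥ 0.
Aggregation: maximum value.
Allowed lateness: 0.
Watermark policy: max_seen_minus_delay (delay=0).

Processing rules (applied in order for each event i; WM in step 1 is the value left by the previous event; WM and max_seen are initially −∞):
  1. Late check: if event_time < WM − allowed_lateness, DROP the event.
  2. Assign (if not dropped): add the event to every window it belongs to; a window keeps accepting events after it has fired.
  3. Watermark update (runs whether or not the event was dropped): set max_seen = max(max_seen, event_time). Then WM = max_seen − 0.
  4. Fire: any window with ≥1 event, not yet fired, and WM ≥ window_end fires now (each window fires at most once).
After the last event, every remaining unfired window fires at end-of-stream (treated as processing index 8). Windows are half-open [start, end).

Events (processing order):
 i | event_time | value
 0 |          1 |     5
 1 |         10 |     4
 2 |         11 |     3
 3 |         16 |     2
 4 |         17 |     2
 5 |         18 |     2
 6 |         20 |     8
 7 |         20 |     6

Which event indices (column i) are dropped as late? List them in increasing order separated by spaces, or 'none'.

none

i=0 t=1 v=5: → [0,7); WM=1
i=1 t=10 v=4: → [7,14); WM=10; [0,7) fires=5
i=2 t=11 v=3: → [7,14); WM=11
i=3 t=16 v=2: → [14,21); WM=16; [7,14) fires=4
i=4 t=17 v=2: → [14,21); WM=17
i=5 t=18 v=2: → [14,21); WM=18
i=6 t=20 v=8: → [14,21); WM=20
i=7 t=20 v=6: → [14,21); WM=20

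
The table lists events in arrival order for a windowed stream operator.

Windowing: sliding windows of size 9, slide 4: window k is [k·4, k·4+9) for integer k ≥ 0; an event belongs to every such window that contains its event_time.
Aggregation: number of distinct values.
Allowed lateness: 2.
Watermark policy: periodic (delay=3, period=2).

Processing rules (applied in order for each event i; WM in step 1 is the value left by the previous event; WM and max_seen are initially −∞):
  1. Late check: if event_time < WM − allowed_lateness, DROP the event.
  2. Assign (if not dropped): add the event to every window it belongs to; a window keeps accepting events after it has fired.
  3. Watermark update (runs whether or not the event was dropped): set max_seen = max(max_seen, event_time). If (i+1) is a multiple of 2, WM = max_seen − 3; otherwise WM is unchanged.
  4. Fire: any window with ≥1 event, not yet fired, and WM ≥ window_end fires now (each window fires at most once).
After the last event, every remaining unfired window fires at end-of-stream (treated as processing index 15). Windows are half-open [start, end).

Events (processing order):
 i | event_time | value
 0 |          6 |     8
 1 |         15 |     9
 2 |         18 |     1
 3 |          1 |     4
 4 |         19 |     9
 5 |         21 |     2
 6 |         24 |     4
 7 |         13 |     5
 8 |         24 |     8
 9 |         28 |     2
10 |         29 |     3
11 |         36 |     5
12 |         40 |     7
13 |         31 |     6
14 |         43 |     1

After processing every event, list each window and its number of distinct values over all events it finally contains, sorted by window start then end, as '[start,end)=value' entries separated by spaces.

i=0 t=6 v=8: → [4,13),[0,9); WM=−∞
i=1 t=15 v=9: → [12,21),[8,17); WM=12; [0,9) fires=1
i=2 t=18 v=1: → [16,25),[12,21); WM=12
i=3 t=1 v=4: DROP (t<12-2); WM=15; [4,13) fires=1
i=4 t=19 v=9: → [16,25),[12,21); WM=15
i=5 t=21 v=2: → [20,29),[16,25); WM=18; [8,17) fires=1
i=6 t=24 v=4: → [24,33),[20,29),[16,25); WM=18
i=7 t=13 v=5: DROP (t<18-2); WM=21; [12,21) fires=2
i=8 t=24 v=8: → [24,33),[20,29),[16,25); WM=21
i=9 t=28 v=2: → [28,37),[24,33),[20,29); WM=25; [16,25) fires=5
i=10 t=29 v=3: → [28,37),[24,33); WM=25
i=11 t=36 v=5: → [36,45),[32,41),[28,37); WM=33; [20,29) fires=3 [24,33) fires=4
i=12 t=40 v=7: → [40,49),[36,45),[32,41); WM=33
i=13 t=31 v=6: → [28,37),[24,33); WM=37; [28,37) fires=4
i=14 t=43 v=1: → [40,49),[36,45); WM=37

[0,9)=1 [4,13)=1 [8,17)=1 [12,21)=2 [16,25)=5 [20,29)=3 [24,33)=5 [28,37)=4 [32,41)=2 [36,45)=3 [40,49)=2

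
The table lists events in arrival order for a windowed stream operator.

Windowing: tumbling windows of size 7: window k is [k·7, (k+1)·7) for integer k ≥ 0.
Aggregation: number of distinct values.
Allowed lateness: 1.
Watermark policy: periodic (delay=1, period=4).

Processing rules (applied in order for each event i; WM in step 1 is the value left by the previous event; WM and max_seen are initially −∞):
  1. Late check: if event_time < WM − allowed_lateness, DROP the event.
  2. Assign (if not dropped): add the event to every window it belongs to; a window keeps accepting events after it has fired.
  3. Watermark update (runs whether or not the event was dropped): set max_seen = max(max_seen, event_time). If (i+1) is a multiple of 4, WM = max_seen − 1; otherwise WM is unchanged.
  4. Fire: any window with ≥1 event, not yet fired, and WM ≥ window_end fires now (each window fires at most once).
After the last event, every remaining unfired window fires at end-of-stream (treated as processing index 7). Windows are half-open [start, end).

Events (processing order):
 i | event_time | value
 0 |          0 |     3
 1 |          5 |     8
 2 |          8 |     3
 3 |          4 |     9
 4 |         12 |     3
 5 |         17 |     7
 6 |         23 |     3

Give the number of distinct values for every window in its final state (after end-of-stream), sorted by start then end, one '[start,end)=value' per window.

[0,7)=3 [7,14)=1 [14,21)=1 [21,28)=1

i=0 t=0 v=3: → [0,7); WM=−∞
i=1 t=5 v=8: → [0,7); WM=−∞
i=2 t=8 v=3: → [7,14); WM=−∞
i=3 t=4 v=9: → [0,7); WM=7; [0,7) fires=3
i=4 t=12 v=3: → [7,14); WM=7
i=5 t=17 v=7: → [14,21); WM=7
i=6 t=23 v=3: → [21,28); WM=7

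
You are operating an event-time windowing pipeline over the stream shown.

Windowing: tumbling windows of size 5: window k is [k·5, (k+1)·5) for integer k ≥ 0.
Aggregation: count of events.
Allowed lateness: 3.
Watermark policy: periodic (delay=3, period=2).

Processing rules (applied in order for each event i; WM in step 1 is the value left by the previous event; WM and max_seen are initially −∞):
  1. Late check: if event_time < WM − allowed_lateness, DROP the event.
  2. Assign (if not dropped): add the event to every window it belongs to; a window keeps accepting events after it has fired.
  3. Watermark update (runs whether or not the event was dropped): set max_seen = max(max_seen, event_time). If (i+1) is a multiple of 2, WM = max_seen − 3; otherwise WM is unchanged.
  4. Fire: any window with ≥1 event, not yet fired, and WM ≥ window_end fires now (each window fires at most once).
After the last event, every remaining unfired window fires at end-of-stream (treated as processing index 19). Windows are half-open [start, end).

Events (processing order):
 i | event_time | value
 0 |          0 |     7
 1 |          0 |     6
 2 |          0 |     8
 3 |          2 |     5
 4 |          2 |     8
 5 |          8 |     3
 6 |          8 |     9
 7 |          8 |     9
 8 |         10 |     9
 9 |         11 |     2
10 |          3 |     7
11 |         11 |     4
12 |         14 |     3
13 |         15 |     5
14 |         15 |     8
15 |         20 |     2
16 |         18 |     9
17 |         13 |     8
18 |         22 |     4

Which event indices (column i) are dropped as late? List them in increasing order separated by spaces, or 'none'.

i=0 t=0 v=7: → [0,5); WM=−∞
i=1 t=0 v=6: → [0,5); WM=-3
i=2 t=0 v=8: → [0,5); WM=-3
i=3 t=2 v=5: → [0,5); WM=-1
i=4 t=2 v=8: → [0,5); WM=-1
i=5 t=8 v=3: → [5,10); WM=5; [0,5) fires=5
i=6 t=8 v=9: → [5,10); WM=5
i=7 t=8 v=9: → [5,10); WM=5
i=8 t=10 v=9: → [10,15); WM=5
i=9 t=11 v=2: → [10,15); WM=8
i=10 t=3 v=7: DROP (t<8-3); WM=8
i=11 t=11 v=4: → [10,15); WM=8
i=12 t=14 v=3: → [10,15); WM=8
i=13 t=15 v=5: → [15,20); WM=12; [5,10) fires=3
i=14 t=15 v=8: → [15,20); WM=12
i=15 t=20 v=2: → [20,25); WM=17; [10,15) fires=4
i=16 t=18 v=9: → [15,20); WM=17
i=17 t=13 v=8: DROP (t<17-3); WM=17
i=18 t=22 v=4: → [20,25); WM=17

10 17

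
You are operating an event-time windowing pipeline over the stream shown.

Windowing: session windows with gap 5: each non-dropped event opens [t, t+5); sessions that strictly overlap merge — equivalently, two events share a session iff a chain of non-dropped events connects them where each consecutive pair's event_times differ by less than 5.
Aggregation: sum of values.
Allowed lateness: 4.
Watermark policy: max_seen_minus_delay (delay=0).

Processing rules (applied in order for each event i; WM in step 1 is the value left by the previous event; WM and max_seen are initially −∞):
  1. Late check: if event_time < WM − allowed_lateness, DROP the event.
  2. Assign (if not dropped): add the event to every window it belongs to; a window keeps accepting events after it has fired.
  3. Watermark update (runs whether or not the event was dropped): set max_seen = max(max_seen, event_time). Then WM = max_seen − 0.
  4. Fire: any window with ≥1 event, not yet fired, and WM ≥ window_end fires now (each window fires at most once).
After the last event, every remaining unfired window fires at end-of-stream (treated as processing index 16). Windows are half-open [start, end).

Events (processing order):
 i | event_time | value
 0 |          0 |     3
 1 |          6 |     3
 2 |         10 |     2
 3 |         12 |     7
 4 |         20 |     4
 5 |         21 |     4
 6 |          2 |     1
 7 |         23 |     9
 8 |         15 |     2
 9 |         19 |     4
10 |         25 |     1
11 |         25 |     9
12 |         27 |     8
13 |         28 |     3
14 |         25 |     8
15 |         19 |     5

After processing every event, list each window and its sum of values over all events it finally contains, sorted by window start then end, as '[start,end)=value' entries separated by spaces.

i=0 t=0 v=3: → [0,5); WM=0
i=1 t=6 v=3: → [6,11); WM=6
i=2 t=10 v=2: → [6,15); WM=10
i=3 t=12 v=7: → [6,17); WM=12
i=4 t=20 v=4: → [20,25); WM=20
i=5 t=21 v=4: → [20,26); WM=21
i=6 t=2 v=1: DROP (t<21-4); WM=21
i=7 t=23 v=9: → [20,28); WM=23
i=8 t=15 v=2: DROP (t<23-4); WM=23
i=9 t=19 v=4: → [19,28); WM=23
i=10 t=25 v=1: → [19,30); WM=25
i=11 t=25 v=9: → [19,30); WM=25
i=12 t=27 v=8: → [19,32); WM=27
i=13 t=28 v=3: → [19,33); WM=28
i=14 t=25 v=8: → [19,33); WM=28
i=15 t=19 v=5: DROP (t<28-4); WM=28

[0,5)=3 [6,17)=12 [19,33)=50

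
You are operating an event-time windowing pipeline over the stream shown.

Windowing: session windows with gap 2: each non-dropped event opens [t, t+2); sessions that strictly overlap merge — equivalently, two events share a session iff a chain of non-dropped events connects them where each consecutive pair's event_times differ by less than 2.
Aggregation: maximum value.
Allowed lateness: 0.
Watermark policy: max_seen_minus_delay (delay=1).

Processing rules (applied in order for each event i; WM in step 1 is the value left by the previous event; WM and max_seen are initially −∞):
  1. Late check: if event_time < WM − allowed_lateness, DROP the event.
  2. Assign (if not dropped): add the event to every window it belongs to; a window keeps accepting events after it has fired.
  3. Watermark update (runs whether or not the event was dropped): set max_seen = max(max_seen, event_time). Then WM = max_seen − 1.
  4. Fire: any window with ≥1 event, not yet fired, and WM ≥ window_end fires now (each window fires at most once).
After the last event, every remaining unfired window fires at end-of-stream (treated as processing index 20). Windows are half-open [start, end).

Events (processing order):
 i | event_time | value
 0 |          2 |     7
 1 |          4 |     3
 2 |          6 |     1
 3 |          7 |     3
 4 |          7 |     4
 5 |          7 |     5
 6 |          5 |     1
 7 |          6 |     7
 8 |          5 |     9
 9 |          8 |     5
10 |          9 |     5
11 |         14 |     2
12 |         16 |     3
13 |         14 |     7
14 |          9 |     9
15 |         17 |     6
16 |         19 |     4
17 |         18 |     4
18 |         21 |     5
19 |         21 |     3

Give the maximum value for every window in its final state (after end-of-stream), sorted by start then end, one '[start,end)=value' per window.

[2,4)=7 [4,6)=3 [6,11)=7 [14,16)=2 [16,21)=6 [21,23)=5

i=0 t=2 v=7: → [2,4); WM=1
i=1 t=4 v=3: → [4,6); WM=3
i=2 t=6 v=1: → [6,8); WM=5
i=3 t=7 v=3: → [6,9); WM=6
i=4 t=7 v=4: → [6,9); WM=6
i=5 t=7 v=5: → [6,9); WM=6
i=6 t=5 v=1: DROP (t<6-0); WM=6
i=7 t=6 v=7: → [6,9); WM=6
i=8 t=5 v=9: DROP (t<6-0); WM=6
i=9 t=8 v=5: → [6,10); WM=7
i=10 t=9 v=5: → [6,11); WM=8
i=11 t=14 v=2: → [14,16); WM=13
i=12 t=16 v=3: → [16,18); WM=15
i=13 t=14 v=7: DROP (t<15-0); WM=15
i=14 t=9 v=9: DROP (t<15-0); WM=15
i=15 t=17 v=6: → [16,19); WM=16
i=16 t=19 v=4: → [19,21); WM=18
i=17 t=18 v=4: → [16,21); WM=18
i=18 t=21 v=5: → [21,23); WM=20
i=19 t=21 v=3: → [21,23); WM=20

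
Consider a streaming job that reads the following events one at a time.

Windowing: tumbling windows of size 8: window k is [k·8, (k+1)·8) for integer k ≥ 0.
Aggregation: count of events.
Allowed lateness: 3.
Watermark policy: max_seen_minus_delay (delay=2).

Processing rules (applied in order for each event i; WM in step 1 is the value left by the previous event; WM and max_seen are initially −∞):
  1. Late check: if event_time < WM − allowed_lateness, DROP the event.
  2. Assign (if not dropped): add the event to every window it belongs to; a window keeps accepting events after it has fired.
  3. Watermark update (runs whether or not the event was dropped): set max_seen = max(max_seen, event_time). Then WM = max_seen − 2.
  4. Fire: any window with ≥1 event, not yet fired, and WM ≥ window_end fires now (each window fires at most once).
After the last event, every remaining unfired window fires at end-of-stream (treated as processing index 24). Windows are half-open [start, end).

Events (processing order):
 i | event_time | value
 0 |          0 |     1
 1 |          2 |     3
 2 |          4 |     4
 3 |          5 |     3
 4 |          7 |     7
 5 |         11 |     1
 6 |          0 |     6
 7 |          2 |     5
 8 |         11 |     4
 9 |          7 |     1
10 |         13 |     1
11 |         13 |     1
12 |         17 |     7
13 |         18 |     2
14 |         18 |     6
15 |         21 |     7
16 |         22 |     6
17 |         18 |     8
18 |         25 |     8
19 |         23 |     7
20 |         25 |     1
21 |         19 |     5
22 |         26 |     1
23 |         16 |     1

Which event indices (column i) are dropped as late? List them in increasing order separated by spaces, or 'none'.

i=0 t=0 v=1: → [0,8); WM=-2
i=1 t=2 v=3: → [0,8); WM=0
i=2 t=4 v=4: → [0,8); WM=2
i=3 t=5 v=3: → [0,8); WM=3
i=4 t=7 v=7: → [0,8); WM=5
i=5 t=11 v=1: → [8,16); WM=9; [0,8) fires=5
i=6 t=0 v=6: DROP (t<9-3); WM=9
i=7 t=2 v=5: DROP (t<9-3); WM=9
i=8 t=11 v=4: → [8,16); WM=9
i=9 t=7 v=1: → [0,8); WM=9
i=10 t=13 v=1: → [8,16); WM=11
i=11 t=13 v=1: → [8,16); WM=11
i=12 t=17 v=7: → [16,24); WM=15
i=13 t=18 v=2: → [16,24); WM=16; [8,16) fires=4
i=14 t=18 v=6: → [16,24); WM=16
i=15 t=21 v=7: → [16,24); WM=19
i=16 t=22 v=6: → [16,24); WM=20
i=17 t=18 v=8: → [16,24); WM=20
i=18 t=25 v=8: → [24,32); WM=23
i=19 t=23 v=7: → [16,24); WM=23
i=20 t=25 v=1: → [24,32); WM=23
i=21 t=19 v=5: DROP (t<23-3); WM=23
i=22 t=26 v=1: → [24,32); WM=24; [16,24) fires=7
i=23 t=16 v=1: DROP (t<24-3); WM=24

6 7 21 23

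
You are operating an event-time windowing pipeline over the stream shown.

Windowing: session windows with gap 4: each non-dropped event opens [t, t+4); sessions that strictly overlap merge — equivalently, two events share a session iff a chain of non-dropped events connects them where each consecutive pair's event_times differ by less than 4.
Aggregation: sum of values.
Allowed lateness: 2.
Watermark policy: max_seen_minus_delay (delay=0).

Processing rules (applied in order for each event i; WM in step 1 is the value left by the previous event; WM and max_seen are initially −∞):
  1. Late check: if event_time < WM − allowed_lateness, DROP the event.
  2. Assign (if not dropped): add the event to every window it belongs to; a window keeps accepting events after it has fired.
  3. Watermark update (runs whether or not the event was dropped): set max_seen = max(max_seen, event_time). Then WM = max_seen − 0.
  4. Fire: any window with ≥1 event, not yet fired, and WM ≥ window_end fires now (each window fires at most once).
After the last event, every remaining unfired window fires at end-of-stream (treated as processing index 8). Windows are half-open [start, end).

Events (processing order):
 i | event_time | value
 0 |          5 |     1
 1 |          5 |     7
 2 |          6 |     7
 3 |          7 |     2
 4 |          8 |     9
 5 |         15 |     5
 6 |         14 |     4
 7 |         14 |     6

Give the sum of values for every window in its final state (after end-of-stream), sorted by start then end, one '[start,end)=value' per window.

i=0 t=5 v=1: → [5,9); WM=5
i=1 t=5 v=7: → [5,9); WM=5
i=2 t=6 v=7: → [5,10); WM=6
i=3 t=7 v=2: → [5,11); WM=7
i=4 t=8 v=9: → [5,12); WM=8
i=5 t=15 v=5: → [15,19); WM=15
i=6 t=14 v=4: → [14,19); WM=15
i=7 t=14 v=6: → [14,19); WM=15

[5,12)=26 [14,19)=15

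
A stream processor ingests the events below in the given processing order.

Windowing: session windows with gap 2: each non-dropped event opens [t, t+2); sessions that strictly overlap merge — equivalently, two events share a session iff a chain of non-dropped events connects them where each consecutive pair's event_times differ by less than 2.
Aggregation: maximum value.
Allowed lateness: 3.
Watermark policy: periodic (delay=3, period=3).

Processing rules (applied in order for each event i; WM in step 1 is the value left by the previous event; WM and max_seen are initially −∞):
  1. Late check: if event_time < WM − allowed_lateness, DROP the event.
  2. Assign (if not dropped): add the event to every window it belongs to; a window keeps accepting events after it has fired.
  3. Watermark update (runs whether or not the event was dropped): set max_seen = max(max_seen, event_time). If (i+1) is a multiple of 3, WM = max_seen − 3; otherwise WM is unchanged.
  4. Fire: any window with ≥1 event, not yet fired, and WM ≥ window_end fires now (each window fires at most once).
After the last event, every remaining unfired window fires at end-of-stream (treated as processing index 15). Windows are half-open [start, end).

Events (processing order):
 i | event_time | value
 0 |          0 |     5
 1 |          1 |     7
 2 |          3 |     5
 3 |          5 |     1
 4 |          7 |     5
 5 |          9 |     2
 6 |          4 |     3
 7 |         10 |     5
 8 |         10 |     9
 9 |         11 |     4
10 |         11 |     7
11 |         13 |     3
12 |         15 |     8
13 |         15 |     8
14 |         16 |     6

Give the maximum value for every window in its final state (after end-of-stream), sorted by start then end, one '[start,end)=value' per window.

[0,3)=7 [3,7)=5 [7,9)=5 [9,13)=9 [13,15)=3 [15,18)=8

i=0 t=0 v=5: → [0,2); WM=−∞
i=1 t=1 v=7: → [0,3); WM=−∞
i=2 t=3 v=5: → [3,5); WM=0
i=3 t=5 v=1: → [5,7); WM=0
i=4 t=7 v=5: → [7,9); WM=0
i=5 t=9 v=2: → [9,11); WM=6
i=6 t=4 v=3: → [3,7); WM=6
i=7 t=10 v=5: → [9,12); WM=6
i=8 t=10 v=9: → [9,12); WM=7
i=9 t=11 v=4: → [9,13); WM=7
i=10 t=11 v=7: → [9,13); WM=7
i=11 t=13 v=3: → [13,15); WM=10
i=12 t=15 v=8: → [15,17); WM=10
i=13 t=15 v=8: → [15,17); WM=10
i=14 t=16 v=6: → [15,18); WM=13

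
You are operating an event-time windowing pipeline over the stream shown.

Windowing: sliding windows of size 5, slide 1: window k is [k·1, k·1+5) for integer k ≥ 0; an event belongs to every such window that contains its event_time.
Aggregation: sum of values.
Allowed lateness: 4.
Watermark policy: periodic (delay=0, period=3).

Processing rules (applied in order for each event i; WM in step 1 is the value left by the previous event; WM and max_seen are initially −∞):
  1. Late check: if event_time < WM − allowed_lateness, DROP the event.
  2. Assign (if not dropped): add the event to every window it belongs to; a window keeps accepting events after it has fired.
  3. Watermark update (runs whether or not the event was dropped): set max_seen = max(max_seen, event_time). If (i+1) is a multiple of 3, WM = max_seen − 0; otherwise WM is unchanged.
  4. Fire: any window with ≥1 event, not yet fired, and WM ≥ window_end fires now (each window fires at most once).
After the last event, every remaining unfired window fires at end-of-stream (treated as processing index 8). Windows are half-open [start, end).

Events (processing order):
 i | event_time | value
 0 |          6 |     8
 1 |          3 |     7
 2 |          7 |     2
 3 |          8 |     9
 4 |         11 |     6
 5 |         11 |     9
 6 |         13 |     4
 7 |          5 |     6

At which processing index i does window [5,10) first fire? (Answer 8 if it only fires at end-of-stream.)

i=0 t=6 v=8: → [6,11),[5,10),[4,9),[3,8),[2,7); WM=−∞
i=1 t=3 v=7: → [3,8),[2,7),[1,6),[0,5); WM=−∞
i=2 t=7 v=2: → [7,12),[6,11),[5,10),[4,9),[3,8); WM=7; [0,5) fires=7 [1,6) fires=7 [2,7) fires=15
i=3 t=8 v=9: → [8,13),[7,12),[6,11),[5,10),[4,9); WM=7
i=4 t=11 v=6: → [11,16),[10,15),[9,14),[8,13),[7,12); WM=7
i=5 t=11 v=9: → [11,16),[10,15),[9,14),[8,13),[7,12); WM=11; [3,8) fires=17 [4,9) fires=19 [5,10) fires=19 [6,11) fires=19
i=6 t=13 v=4: → [13,18),[12,17),[11,16),[10,15),[9,14); WM=11
i=7 t=5 v=6: DROP (t<11-4); WM=11

5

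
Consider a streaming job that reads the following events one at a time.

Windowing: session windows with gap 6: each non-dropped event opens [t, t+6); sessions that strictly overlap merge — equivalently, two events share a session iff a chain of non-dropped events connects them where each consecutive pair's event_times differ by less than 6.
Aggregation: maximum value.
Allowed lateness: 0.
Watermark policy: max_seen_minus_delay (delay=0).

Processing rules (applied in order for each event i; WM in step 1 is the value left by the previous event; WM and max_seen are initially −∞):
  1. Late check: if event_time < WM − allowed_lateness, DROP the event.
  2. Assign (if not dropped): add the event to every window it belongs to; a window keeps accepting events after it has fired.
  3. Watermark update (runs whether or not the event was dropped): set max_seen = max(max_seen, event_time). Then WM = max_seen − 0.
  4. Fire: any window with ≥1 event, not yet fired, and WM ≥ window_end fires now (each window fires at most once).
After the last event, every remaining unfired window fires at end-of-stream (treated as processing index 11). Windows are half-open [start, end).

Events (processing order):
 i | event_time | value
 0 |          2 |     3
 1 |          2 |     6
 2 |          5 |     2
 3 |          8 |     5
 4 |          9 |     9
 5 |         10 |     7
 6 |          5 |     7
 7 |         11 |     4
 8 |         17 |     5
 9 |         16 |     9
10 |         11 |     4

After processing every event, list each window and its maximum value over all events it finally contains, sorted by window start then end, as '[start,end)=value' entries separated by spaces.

i=0 t=2 v=3: → [2,8); WM=2
i=1 t=2 v=6: → [2,8); WM=2
i=2 t=5 v=2: → [2,11); WM=5
i=3 t=8 v=5: → [2,14); WM=8
i=4 t=9 v=9: → [2,15); WM=9
i=5 t=10 v=7: → [2,16); WM=10
i=6 t=5 v=7: DROP (t<10-0); WM=10
i=7 t=11 v=4: → [2,17); WM=11
i=8 t=17 v=5: → [17,23); WM=17
i=9 t=16 v=9: DROP (t<17-0); WM=17
i=10 t=11 v=4: DROP (t<17-0); WM=17

[2,17)=9 [17,23)=5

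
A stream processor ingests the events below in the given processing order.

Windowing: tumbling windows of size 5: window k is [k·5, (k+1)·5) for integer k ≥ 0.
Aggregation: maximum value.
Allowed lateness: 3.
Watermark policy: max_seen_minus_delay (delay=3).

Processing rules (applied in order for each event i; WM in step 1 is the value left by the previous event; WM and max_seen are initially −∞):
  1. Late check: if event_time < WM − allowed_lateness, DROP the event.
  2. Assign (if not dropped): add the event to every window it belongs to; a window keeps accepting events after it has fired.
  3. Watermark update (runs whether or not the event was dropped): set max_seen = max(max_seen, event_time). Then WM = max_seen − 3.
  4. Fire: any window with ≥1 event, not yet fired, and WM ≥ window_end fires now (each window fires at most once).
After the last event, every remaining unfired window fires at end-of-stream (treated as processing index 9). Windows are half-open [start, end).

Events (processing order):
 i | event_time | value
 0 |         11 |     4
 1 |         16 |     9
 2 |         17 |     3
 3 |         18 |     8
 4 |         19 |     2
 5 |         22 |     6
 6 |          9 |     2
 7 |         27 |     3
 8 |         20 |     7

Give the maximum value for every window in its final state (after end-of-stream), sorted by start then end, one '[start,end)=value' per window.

i=0 t=11 v=4: → [10,15); WM=8
i=1 t=16 v=9: → [15,20); WM=13
i=2 t=17 v=3: → [15,20); WM=14
i=3 t=18 v=8: → [15,20); WM=15; [10,15) fires=4
i=4 t=19 v=2: → [15,20); WM=16
i=5 t=22 v=6: → [20,25); WM=19
i=6 t=9 v=2: DROP (t<19-3); WM=19
i=7 t=27 v=3: → [25,30); WM=24; [15,20) fires=9
i=8 t=20 v=7: DROP (t<24-3); WM=24

[10,15)=4 [15,20)=9 [20,25)=6 [25,30)=3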